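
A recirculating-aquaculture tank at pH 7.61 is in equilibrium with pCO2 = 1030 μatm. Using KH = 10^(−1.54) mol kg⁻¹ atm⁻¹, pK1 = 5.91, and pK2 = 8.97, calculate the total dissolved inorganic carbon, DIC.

DIC = 1.58 mmol/kg

[CO2*] = KH · pCO2 = 10^(−1.54) × 1030×10^-6 = 2.971×10^-5 mol/kg
α₀ = 1/(1 + K1/[H⁺] + K1K2/[H⁺]²) = 1/(1 + 10^+1.70 + 10^+0.34) = 0.01876
DIC = [CO2*]/α₀ = 2.971×10^-5 / 0.01876 = 1.58 mmol/kg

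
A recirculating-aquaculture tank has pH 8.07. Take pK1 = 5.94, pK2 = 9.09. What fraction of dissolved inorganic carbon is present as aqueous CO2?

α₀ = 0.00672

α₀ = 1 / (1 + K1/[H⁺] + K1K2/[H⁺]²) = 1 / (1 + 10^+2.13 + 10^+1.11)
   = 1 / (1 + 134.90 + 12.882) = 1/148.78 = 0.006721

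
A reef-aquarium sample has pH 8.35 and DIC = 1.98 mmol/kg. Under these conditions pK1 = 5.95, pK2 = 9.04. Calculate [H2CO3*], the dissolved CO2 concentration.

[CO2*] = 6.52 μmol/kg

α₀ = 1 / (1 + K1/[H⁺] + K1K2/[H⁺]²) = 1 / (1 + 10^+2.40 + 10^+1.71)
   = 1 / (1 + 251.19 + 51.286) = 1/303.47 = 0.003295
[CO2*] = α₀ × DIC = 0.003295 × 1.98 = 0.00652 mmol/kg = 6.52 μmol/kg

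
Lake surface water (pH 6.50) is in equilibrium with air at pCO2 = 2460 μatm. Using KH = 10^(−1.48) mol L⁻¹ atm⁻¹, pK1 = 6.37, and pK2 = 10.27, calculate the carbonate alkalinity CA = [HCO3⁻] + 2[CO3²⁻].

[CO2*] = KH · pCO2 = 10^(−1.48) × 2460×10^-6 = 8.146×10^-5 mol/L
α₀ = 1/(1 + K1/[H⁺] + K1K2/[H⁺]²) = 1/(1 + 10^+0.13 + 10^-3.64) = 0.4257
DIC = [CO2*]/α₀ = 8.146×10^-5 / 0.4257 = 0.1914 mmol/L
CA = (α₁ + 2α₂)·DIC = (0.5742 + 2×9.752×10^-5) × 0.1914 = 0.110 mmol/L

CA = 0.110 mmol/L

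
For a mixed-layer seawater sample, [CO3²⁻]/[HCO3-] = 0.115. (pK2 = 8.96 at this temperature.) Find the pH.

From K2 = [H⁺][CO3²⁻]/[HCO3-]:  pH = pK2 + log₁₀([CO3²⁻]/[HCO3-])
log₁₀(0.115) = -0.939
pH = 8.96 + (-0.939) = 8.02

pH = 8.02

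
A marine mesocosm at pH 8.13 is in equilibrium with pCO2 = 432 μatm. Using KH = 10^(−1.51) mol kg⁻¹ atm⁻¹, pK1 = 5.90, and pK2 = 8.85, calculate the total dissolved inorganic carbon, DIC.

[CO2*] = KH · pCO2 = 10^(−1.51) × 432×10^-6 = 1.335×10^-5 mol/kg
α₀ = 1/(1 + K1/[H⁺] + K1K2/[H⁺]²) = 1/(1 + 10^+2.23 + 10^+1.51) = 0.004922
DIC = [CO2*]/α₀ = 1.335×10^-5 / 0.004922 = 2.71 mmol/kg

DIC = 2.71 mmol/kg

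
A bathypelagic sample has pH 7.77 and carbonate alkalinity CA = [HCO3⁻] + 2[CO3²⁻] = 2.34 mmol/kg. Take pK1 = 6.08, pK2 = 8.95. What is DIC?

CA = [HCO3⁻] + 2[CO3²⁻] = (α₁ + 2α₂)·DIC
At pH 7.77: [H⁺]/K1 = 10^-1.69 = 0.020417, K2/[H⁺] = 10^-1.18 = 0.066069
α₁ = 1/(1 + 0.020417 + 0.066069) = 1/1.0865 = 0.9204; α₂ = α₁·K2/[H⁺] = 0.06081
α₁ + 2α₂ = 1.0420
DIC = CA / (α₁ + 2α₂) = 2.34 / 1.0420 = 2.25 mmol/kg

DIC = 2.25 mmol/kg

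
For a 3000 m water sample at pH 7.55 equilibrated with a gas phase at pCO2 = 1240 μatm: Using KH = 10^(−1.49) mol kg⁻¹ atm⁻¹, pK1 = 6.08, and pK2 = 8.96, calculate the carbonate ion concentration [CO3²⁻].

[CO3²⁻] = 0.0461 mmol/kg

[CO2*] = KH · pCO2 = 10^(−1.49) × 1240×10^-6 = 4.013×10^-5 mol/kg
α₀ = 1/(1 + K1/[H⁺] + K1K2/[H⁺]²) = 1/(1 + 10^+1.47 + 10^+0.06) = 0.03159
DIC = [CO2*]/α₀ = 4.013×10^-5 / 0.03159 = 1.270 mmol/kg
[CO3²⁻] = α₂·DIC; α₂ = 0.03626, so [CO3²⁻] = 0.03626 × 1.270 = 0.0461 mmol/kg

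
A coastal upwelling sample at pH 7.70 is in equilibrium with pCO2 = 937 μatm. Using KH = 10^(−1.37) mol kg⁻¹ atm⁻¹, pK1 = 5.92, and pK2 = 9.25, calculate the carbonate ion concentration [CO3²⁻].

[CO3²⁻] = 0.0679 mmol/kg

[CO2*] = KH · pCO2 = 10^(−1.37) × 937×10^-6 = 3.997×10^-5 mol/kg
α₀ = 1/(1 + K1/[H⁺] + K1K2/[H⁺]²) = 1/(1 + 10^+1.78 + 10^+0.23) = 0.01588
DIC = [CO2*]/α₀ = 3.997×10^-5 / 0.01588 = 2.516 mmol/kg
[CO3²⁻] = α₂·DIC; α₂ = 0.02698, so [CO3²⁻] = 0.02698 × 2.516 = 0.0679 mmol/kg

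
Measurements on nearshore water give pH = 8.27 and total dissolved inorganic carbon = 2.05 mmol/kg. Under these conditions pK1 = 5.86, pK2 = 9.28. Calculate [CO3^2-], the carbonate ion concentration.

α₂ = 1 / (1 + [H⁺]/K2 + [H⁺]²/(K1K2)) = 1 / (1 + 10^+1.01 + 10^-1.40)
   = 1 / (1 + 10.233 + 0.039811) = 1/11.273 = 0.08871
[CO3²⁻] = α₂ × DIC = 0.08871 × 2.05 = 0.182 mmol/kg

[CO3²⁻] = 0.182 mmol/kg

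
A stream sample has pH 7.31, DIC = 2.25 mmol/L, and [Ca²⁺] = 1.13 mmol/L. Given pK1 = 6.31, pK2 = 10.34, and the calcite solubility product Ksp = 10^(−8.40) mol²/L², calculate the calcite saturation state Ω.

Ω = 0.541

α₂ = 1 / (1 + [H⁺]/K2 + [H⁺]²/(K1K2)) = 1 / (1 + 10^+3.03 + 10^+2.03)
   = 1 / (1 + 1071.5 + 107.15) = 1/1179.7 = 0.0008477
[CO3²⁻] = α₂ × DIC = 0.0008477 × 2.25 = 0.001907 mmol/L = 1.907 μmol/L
Ksp = 10^(−8.40) = 3.981×10^-9
Ω = [Ca²⁺][CO3²⁻]/Ksp = (1.13×10^-3)(1.907×10^-6) / 3.981×10^-9 = 0.541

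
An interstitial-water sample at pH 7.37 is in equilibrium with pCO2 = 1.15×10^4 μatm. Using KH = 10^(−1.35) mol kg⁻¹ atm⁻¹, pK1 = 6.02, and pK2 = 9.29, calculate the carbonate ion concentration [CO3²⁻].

[CO3²⁻] = 0.138 mmol/kg

[CO2*] = KH · pCO2 = 10^(−1.35) × 1.15×10^4×10^-6 = 5.137×10^-4 mol/kg
α₀ = 1/(1 + K1/[H⁺] + K1K2/[H⁺]²) = 1/(1 + 10^+1.35 + 10^-0.57) = 0.04227
DIC = [CO2*]/α₀ = 5.137×10^-4 / 0.04227 = 12.15 mmol/kg
[CO3²⁻] = α₂·DIC; α₂ = 0.01138, so [CO3²⁻] = 0.01138 × 12.15 = 0.138 mmol/kg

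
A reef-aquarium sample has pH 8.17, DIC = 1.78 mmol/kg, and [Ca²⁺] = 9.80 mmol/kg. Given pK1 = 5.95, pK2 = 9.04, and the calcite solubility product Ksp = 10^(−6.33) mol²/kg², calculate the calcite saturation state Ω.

α₂ = 1 / (1 + [H⁺]/K2 + [H⁺]²/(K1K2)) = 1 / (1 + 10^+0.87 + 10^-1.35)
   = 1 / (1 + 7.4131 + 0.044668) = 1/8.4578 = 0.1182
[CO3²⁻] = α₂ × DIC = 0.1182 × 1.78 = 0.2105 mmol/kg
Ksp = 10^(−6.33) = 4.677×10^-7
Ω = [Ca²⁺][CO3²⁻]/Ksp = (9.80×10^-3)(2.105×10^-4) / 4.677×10^-7 = 4.41

Ω = 4.41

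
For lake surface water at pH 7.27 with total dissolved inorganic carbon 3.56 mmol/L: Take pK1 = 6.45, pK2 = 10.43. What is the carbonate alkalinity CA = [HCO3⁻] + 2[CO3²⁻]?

CA = [HCO3⁻] + 2[CO3²⁻] = (α₁ + 2α₂)·DIC
At pH 7.27: [H⁺]/K1 = 10^-0.82 = 0.15136, K2/[H⁺] = 10^-3.16 = 0.00069183
α₁ = 1/(1 + 0.15136 + 0.00069183) = 1/1.1520 = 0.8680; α₂ = α₁·K2/[H⁺] = 0.0006005
α₁ + 2α₂ = 0.8692
CA = 0.8692 × 3.56 = 3.09 mmol/L

CA = 3.09 mmol/L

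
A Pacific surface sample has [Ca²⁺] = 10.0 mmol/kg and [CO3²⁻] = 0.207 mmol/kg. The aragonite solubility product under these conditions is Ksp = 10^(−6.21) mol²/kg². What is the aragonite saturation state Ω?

Ω = 3.36

Ksp = 10^(−6.21) = 6.166×10^-7
Ω = [Ca²⁺][CO3²⁻]/Ksp = (10.0×10^-3)(0.207×10^-3) / 6.166×10^-7 = 3.36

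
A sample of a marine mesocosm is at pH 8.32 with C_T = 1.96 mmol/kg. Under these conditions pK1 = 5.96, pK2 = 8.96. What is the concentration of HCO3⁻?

[HCO3⁻] = 1.59 mmol/kg

α₁ = 1 / (1 + [H⁺]/K1 + K2/[H⁺]) = 1 / (1 + 10^-2.36 + 10^-0.64)
   = 1 / (1 + 0.0043652 + 0.22909) = 1/1.2335 = 0.8107
[HCO3⁻] = α₁ × DIC = 0.8107 × 1.96 = 1.59 mmol/kg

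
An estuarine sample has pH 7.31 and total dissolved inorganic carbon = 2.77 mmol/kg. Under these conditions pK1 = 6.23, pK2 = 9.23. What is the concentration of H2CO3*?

α₀ = 1 / (1 + K1/[H⁺] + K1K2/[H⁺]²) = 1 / (1 + 10^+1.08 + 10^-0.84)
   = 1 / (1 + 12.023 + 0.14454) = 1/13.167 = 0.07595
[CO2*] = α₀ × DIC = 0.07595 × 2.77 = 0.210 mmol/kg

[CO2*] = 0.210 mmol/kg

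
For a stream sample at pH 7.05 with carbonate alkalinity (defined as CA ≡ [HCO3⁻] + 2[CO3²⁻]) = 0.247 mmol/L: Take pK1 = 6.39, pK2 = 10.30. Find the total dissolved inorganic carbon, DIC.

CA = [HCO3⁻] + 2[CO3²⁻] = (α₁ + 2α₂)·DIC
At pH 7.05: [H⁺]/K1 = 10^-0.66 = 0.21878, K2/[H⁺] = 10^-3.25 = 0.00056234
α₁ = 1/(1 + 0.21878 + 0.00056234) = 1/1.2193 = 0.8201; α₂ = α₁·K2/[H⁺] = 0.0004612
α₁ + 2α₂ = 0.8210
DIC = CA / (α₁ + 2α₂) = 0.247 / 0.8210 = 0.301 mmol/L

DIC = 0.301 mmol/L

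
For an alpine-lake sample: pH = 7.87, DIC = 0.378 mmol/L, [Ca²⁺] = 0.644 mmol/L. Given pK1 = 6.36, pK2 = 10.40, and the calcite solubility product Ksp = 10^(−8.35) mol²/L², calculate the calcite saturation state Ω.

α₂ = 1 / (1 + [H⁺]/K2 + [H⁺]²/(K1K2)) = 1 / (1 + 10^+2.53 + 10^+1.02)
   = 1 / (1 + 338.84 + 10.471) = 1/350.32 = 0.002855
[CO3²⁻] = α₂ × DIC = 0.002855 × 0.378 = 0.001079 mmol/L = 1.079 μmol/L
Ksp = 10^(−8.35) = 4.467×10^-9
Ω = [Ca²⁺][CO3²⁻]/Ksp = (0.644×10^-3)(1.079×10^-6) / 4.467×10^-9 = 0.156

Ω = 0.156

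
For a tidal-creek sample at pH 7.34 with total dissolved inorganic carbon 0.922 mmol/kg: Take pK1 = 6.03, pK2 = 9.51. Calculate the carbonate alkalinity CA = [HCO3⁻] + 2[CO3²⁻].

CA = [HCO3⁻] + 2[CO3²⁻] = (α₁ + 2α₂)·DIC
At pH 7.34: [H⁺]/K1 = 10^-1.31 = 0.048978, K2/[H⁺] = 10^-2.17 = 0.0067608
α₁ = 1/(1 + 0.048978 + 0.0067608) = 1/1.0557 = 0.9472; α₂ = α₁·K2/[H⁺] = 0.006404
α₁ + 2α₂ = 0.9600
CA = 0.9600 × 0.922 = 0.885 mmol/kg

CA = 0.885 mmol/kg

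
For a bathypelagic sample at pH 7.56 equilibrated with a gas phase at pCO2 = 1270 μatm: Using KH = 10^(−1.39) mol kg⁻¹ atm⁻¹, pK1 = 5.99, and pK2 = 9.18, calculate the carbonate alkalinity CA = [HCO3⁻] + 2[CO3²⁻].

[CO2*] = KH · pCO2 = 10^(−1.39) × 1270×10^-6 = 5.174×10^-5 mol/kg
α₀ = 1/(1 + K1/[H⁺] + K1K2/[H⁺]²) = 1/(1 + 10^+1.57 + 10^-0.05) = 0.02561
DIC = [CO2*]/α₀ = 5.174×10^-5 / 0.02561 = 2.020 mmol/kg
CA = (α₁ + 2α₂)·DIC = (0.9516 + 2×0.02283) × 2.020 = 2.01 mmol/kg

CA = 2.01 mmol/kg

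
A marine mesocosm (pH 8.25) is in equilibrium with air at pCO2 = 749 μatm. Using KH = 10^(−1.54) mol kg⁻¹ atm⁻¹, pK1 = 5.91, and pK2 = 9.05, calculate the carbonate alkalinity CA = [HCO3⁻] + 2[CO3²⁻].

[CO2*] = KH · pCO2 = 10^(−1.54) × 749×10^-6 = 2.160×10^-5 mol/kg
α₀ = 1/(1 + K1/[H⁺] + K1K2/[H⁺]²) = 1/(1 + 10^+2.34 + 10^+1.54) = 0.003930
DIC = [CO2*]/α₀ = 2.160×10^-5 / 0.003930 = 5.496 mmol/kg
CA = (α₁ + 2α₂)·DIC = (0.8598 + 2×0.1363) × 5.496 = 6.22 mmol/kg

CA = 6.22 mmol/kg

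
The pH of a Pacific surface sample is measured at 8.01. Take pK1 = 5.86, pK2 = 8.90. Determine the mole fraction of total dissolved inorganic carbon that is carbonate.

α₂ = 0.113

α₂ = 1 / (1 + [H⁺]/K2 + [H⁺]²/(K1K2)) = 1 / (1 + 10^+0.89 + 10^-1.26)
   = 1 / (1 + 7.7625 + 0.054954) = 1/8.8174 = 0.1134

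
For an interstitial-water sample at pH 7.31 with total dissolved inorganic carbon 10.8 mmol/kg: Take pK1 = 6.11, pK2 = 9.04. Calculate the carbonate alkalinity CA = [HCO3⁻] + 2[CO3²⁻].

CA = 10.4 mmol/kg

CA = [HCO3⁻] + 2[CO3²⁻] = (α₁ + 2α₂)·DIC
At pH 7.31: [H⁺]/K1 = 10^-1.20 = 0.063096, K2/[H⁺] = 10^-1.73 = 0.018621
α₁ = 1/(1 + 0.063096 + 0.018621) = 1/1.0817 = 0.9245; α₂ = α₁·K2/[H⁺] = 0.01721
α₁ + 2α₂ = 0.9589
CA = 0.9589 × 10.8 = 10.4 mmol/kg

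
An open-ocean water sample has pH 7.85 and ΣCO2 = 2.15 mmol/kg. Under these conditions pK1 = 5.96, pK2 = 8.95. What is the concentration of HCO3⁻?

α₁ = 1 / (1 + [H⁺]/K1 + K2/[H⁺]) = 1 / (1 + 10^-1.89 + 10^-1.10)
   = 1 / (1 + 0.012882 + 0.079433) = 1/1.0923 = 0.9155
[HCO3⁻] = α₁ × DIC = 0.9155 × 2.15 = 1.97 mmol/kg

[HCO3⁻] = 1.97 mmol/kg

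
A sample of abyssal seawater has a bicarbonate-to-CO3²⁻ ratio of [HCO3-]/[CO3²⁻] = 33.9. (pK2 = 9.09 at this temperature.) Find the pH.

From K2 = [H⁺][CO3²⁻]/[HCO3-]:  pH = pK2 − log₁₀([HCO3-]/[CO3²⁻])
log₁₀(33.9) = +1.530
pH = 9.09 − (+1.530) = 7.56

pH = 7.56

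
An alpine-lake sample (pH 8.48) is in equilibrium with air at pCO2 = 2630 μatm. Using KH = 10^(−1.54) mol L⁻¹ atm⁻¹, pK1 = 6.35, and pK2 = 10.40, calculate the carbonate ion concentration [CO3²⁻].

[CO2*] = KH · pCO2 = 10^(−1.54) × 2630×10^-6 = 7.585×10^-5 mol/L
α₀ = 1/(1 + K1/[H⁺] + K1K2/[H⁺]²) = 1/(1 + 10^+2.13 + 10^+0.21) = 0.007272
DIC = [CO2*]/α₀ = 7.585×10^-5 / 0.007272 = 10.43 mmol/L
[CO3²⁻] = α₂·DIC; α₂ = 0.01179, so [CO3²⁻] = 0.01179 × 10.43 = 0.123 mmol/L

[CO3²⁻] = 0.123 mmol/L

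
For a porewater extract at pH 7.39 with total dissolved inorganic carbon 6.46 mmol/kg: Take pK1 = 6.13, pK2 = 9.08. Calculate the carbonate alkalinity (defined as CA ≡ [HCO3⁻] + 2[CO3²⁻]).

CA = [HCO3⁻] + 2[CO3²⁻] = (α₁ + 2α₂)·DIC
At pH 7.39: [H⁺]/K1 = 10^-1.26 = 0.054954, K2/[H⁺] = 10^-1.69 = 0.020417
α₁ = 1/(1 + 0.054954 + 0.020417) = 1/1.0754 = 0.9299; α₂ = α₁·K2/[H⁺] = 0.01899
α₁ + 2α₂ = 0.9679
CA = 0.9679 × 6.46 = 6.25 mmol/kg

CA = 6.25 mmol/kg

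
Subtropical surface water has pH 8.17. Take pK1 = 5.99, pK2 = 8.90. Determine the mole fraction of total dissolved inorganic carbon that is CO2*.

α₀ = 1 / (1 + K1/[H⁺] + K1K2/[H⁺]²) = 1 / (1 + 10^+2.18 + 10^+1.45)
   = 1 / (1 + 151.36 + 28.184) = 1/180.54 = 0.005539

α₀ = 0.00554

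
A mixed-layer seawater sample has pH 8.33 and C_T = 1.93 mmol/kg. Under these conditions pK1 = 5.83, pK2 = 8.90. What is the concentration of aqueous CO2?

α₀ = 1 / (1 + K1/[H⁺] + K1K2/[H⁺]²) = 1 / (1 + 10^+2.50 + 10^+1.93)
   = 1 / (1 + 316.23 + 85.114) = 1/402.34 = 0.002485
[CO2*] = α₀ × DIC = 0.002485 × 1.93 = 0.00480 mmol/kg = 4.80 μmol/kg

[CO2*] = 4.80 μmol/kg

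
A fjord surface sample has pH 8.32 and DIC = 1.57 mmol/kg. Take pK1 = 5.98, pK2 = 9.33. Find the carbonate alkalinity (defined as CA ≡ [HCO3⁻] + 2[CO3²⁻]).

CA = [HCO3⁻] + 2[CO3²⁻] = (α₁ + 2α₂)·DIC
At pH 8.32: [H⁺]/K1 = 10^-2.34 = 0.0045709, K2/[H⁺] = 10^-1.01 = 0.097724
α₁ = 1/(1 + 0.0045709 + 0.097724) = 1/1.1023 = 0.9072; α₂ = α₁·K2/[H⁺] = 0.08865
α₁ + 2α₂ = 1.0845
CA = 1.0845 × 1.57 = 1.70 mmol/kg

CA = 1.70 mmol/kg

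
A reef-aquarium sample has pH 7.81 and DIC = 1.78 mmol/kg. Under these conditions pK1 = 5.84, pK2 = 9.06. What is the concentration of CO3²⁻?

α₂ = 1 / (1 + [H⁺]/K2 + [H⁺]²/(K1K2)) = 1 / (1 + 10^+1.25 + 10^-0.72)
   = 1 / (1 + 17.783 + 0.19055) = 1/18.973 = 0.05271
[CO3²⁻] = α₂ × DIC = 0.05271 × 1.78 = 0.0938 mmol/kg

[CO3²⁻] = 0.0938 mmol/kg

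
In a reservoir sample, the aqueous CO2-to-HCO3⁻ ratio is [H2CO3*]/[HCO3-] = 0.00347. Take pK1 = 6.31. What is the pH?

pH = 8.77

From K1 = [H⁺][HCO3-]/[H2CO3*]:  pH = pK1 − log₁₀([H2CO3*]/[HCO3-])
log₁₀(0.00347) = -2.460
pH = 6.31 − (-2.460) = 8.77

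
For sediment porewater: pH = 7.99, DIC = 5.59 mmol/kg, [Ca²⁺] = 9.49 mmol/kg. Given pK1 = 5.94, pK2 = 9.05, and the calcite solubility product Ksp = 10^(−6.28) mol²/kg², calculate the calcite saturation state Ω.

Ω = 8.03

α₂ = 1 / (1 + [H⁺]/K2 + [H⁺]²/(K1K2)) = 1 / (1 + 10^+1.06 + 10^-0.99)
   = 1 / (1 + 11.482 + 0.10233) = 1/12.584 = 0.07947
[CO3²⁻] = α₂ × DIC = 0.07947 × 5.59 = 0.4442 mmol/kg
Ksp = 10^(−6.28) = 5.248×10^-7
Ω = [Ca²⁺][CO3²⁻]/Ksp = (9.49×10^-3)(4.442×10^-4) / 5.248×10^-7 = 8.03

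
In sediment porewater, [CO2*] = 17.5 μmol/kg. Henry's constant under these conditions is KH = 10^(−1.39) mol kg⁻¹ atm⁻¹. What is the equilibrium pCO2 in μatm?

KH = 10^(−1.39) = 4.074×10^-2 mol kg⁻¹ atm⁻¹
pCO2 = [CO2*]/KH = 17.5×10^-6 / 4.074×10^-2 = 4.30×10^-4 atm = 430 μatm

pCO2 = 430 μatm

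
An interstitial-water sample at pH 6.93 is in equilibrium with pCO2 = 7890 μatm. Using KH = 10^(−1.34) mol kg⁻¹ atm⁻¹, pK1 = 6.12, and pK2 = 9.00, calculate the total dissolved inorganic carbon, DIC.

[CO2*] = KH · pCO2 = 10^(−1.34) × 7890×10^-6 = 3.606×10^-4 mol/kg
α₀ = 1/(1 + K1/[H⁺] + K1K2/[H⁺]²) = 1/(1 + 10^+0.81 + 10^-1.26) = 0.1331
DIC = [CO2*]/α₀ = 3.606×10^-4 / 0.1331 = 2.71 mmol/kg

DIC = 2.71 mmol/kg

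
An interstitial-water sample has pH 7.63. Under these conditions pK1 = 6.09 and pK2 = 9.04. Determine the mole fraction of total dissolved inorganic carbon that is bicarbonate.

α₁ = 1 / (1 + [H⁺]/K1 + K2/[H⁺]) = 1 / (1 + 10^-1.54 + 10^-1.41)
   = 1 / (1 + 0.028840 + 0.038905) = 1/1.0677 = 0.9366

α₁ = 0.937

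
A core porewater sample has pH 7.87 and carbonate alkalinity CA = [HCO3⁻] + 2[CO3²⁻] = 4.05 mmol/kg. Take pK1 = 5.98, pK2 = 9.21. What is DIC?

DIC = 3.93 mmol/kg

CA = [HCO3⁻] + 2[CO3²⁻] = (α₁ + 2α₂)·DIC
At pH 7.87: [H⁺]/K1 = 10^-1.89 = 0.012882, K2/[H⁺] = 10^-1.34 = 0.045709
α₁ = 1/(1 + 0.012882 + 0.045709) = 1/1.0586 = 0.9447; α₂ = α₁·K2/[H⁺] = 0.04318
α₁ + 2α₂ = 1.0310
DIC = CA / (α₁ + 2α₂) = 4.05 / 1.0310 = 3.93 mmol/kg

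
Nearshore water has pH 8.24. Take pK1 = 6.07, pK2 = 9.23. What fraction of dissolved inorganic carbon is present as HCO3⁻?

α₁ = 0.902

α₁ = 1 / (1 + [H⁺]/K1 + K2/[H⁺]) = 1 / (1 + 10^-2.17 + 10^-0.99)
   = 1 / (1 + 0.0067608 + 0.10233) = 1/1.1091 = 0.9016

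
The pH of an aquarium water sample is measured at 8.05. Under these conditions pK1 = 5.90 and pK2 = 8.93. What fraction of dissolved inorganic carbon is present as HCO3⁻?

α₁ = 1 / (1 + [H⁺]/K1 + K2/[H⁺]) = 1 / (1 + 10^-2.15 + 10^-0.88)
   = 1 / (1 + 0.0070795 + 0.13183) = 1/1.1389 = 0.8780

α₁ = 0.878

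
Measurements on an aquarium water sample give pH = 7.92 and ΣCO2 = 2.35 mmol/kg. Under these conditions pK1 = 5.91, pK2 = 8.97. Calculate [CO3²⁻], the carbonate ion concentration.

[CO3²⁻] = 0.191 mmol/kg

α₂ = 1 / (1 + [H⁺]/K2 + [H⁺]²/(K1K2)) = 1 / (1 + 10^+1.05 + 10^-0.96)
   = 1 / (1 + 11.220 + 0.10965) = 1/12.330 = 0.08110
[CO3²⁻] = α₂ × DIC = 0.08110 × 2.35 = 0.191 mmol/kg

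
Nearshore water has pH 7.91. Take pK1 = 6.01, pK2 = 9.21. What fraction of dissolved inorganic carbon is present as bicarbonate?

α₁ = 1 / (1 + [H⁺]/K1 + K2/[H⁺]) = 1 / (1 + 10^-1.90 + 10^-1.30)
   = 1 / (1 + 0.012589 + 0.050119) = 1/1.0627 = 0.9410

α₁ = 0.941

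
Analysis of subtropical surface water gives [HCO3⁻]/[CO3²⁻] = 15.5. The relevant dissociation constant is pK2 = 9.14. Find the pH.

From K2 = [H⁺][CO3²⁻]/[HCO3⁻]:  pH = pK2 − log₁₀([HCO3⁻]/[CO3²⁻])
log₁₀(15.5) = +1.190
pH = 9.14 − (+1.190) = 7.95

pH = 7.95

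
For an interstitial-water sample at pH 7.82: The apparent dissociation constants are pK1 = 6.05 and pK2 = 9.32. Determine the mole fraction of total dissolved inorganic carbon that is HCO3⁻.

α₁ = 0.954

α₁ = 1 / (1 + [H⁺]/K1 + K2/[H⁺]) = 1 / (1 + 10^-1.77 + 10^-1.50)
   = 1 / (1 + 0.016982 + 0.031623) = 1/1.0486 = 0.9536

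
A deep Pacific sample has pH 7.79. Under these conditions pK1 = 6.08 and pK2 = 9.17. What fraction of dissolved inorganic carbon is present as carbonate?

α₂ = 0.0393

α₂ = 1 / (1 + [H⁺]/K2 + [H⁺]²/(K1K2)) = 1 / (1 + 10^+1.38 + 10^-0.33)
   = 1 / (1 + 23.988 + 0.46774) = 1/25.456 = 0.03928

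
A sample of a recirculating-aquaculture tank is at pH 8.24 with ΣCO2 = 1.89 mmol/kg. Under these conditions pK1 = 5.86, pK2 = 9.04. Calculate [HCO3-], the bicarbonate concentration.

[HCO3⁻] = 1.63 mmol/kg

α₁ = 1 / (1 + [H⁺]/K1 + K2/[H⁺]) = 1 / (1 + 10^-2.38 + 10^-0.80)
   = 1 / (1 + 0.0041687 + 0.15849) = 1/1.1627 = 0.8601
[HCO3⁻] = α₁ × DIC = 0.8601 × 1.89 = 1.63 mmol/kg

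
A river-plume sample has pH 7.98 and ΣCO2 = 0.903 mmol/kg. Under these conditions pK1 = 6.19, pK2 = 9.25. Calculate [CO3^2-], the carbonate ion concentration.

[CO3²⁻] = 0.0453 mmol/kg

α₂ = 1 / (1 + [H⁺]/K2 + [H⁺]²/(K1K2)) = 1 / (1 + 10^+1.27 + 10^-0.52)
   = 1 / (1 + 18.621 + 0.30200) = 1/19.923 = 0.05019
[CO3²⁻] = α₂ × DIC = 0.05019 × 0.903 = 0.0453 mmol/kg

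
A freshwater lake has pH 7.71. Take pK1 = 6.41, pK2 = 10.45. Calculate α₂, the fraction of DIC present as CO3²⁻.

α₂ = 0.00173

α₂ = 1 / (1 + [H⁺]/K2 + [H⁺]²/(K1K2)) = 1 / (1 + 10^+2.74 + 10^+1.44)
   = 1 / (1 + 549.54 + 27.542) = 1/578.08 = 0.001730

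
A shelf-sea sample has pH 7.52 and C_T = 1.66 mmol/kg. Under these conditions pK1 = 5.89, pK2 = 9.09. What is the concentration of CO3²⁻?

α₂ = 1 / (1 + [H⁺]/K2 + [H⁺]²/(K1K2)) = 1 / (1 + 10^+1.57 + 10^-0.06)
   = 1 / (1 + 37.154 + 0.87096) = 1/39.024 = 0.02562
[CO3²⁻] = α₂ × DIC = 0.02562 × 1.66 = 0.0425 mmol/kg

[CO3²⁻] = 0.0425 mmol/kg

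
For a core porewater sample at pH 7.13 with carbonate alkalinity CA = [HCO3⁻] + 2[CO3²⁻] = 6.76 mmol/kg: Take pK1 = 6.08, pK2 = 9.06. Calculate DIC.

CA = [HCO3⁻] + 2[CO3²⁻] = (α₁ + 2α₂)·DIC
At pH 7.13: [H⁺]/K1 = 10^-1.05 = 0.089125, K2/[H⁺] = 10^-1.93 = 0.011749
α₁ = 1/(1 + 0.089125 + 0.011749) = 1/1.1009 = 0.9084; α₂ = α₁·K2/[H⁺] = 0.01067
α₁ + 2α₂ = 0.9297
DIC = CA / (α₁ + 2α₂) = 6.76 / 0.9297 = 7.27 mmol/kg

DIC = 7.27 mmol/kg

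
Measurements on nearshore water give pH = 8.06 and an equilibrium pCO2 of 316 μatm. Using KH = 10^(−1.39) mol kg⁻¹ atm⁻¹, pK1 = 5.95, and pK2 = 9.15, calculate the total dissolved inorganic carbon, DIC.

[CO2*] = KH · pCO2 = 10^(−1.39) × 316×10^-6 = 1.287×10^-5 mol/kg
α₀ = 1/(1 + K1/[H⁺] + K1K2/[H⁺]²) = 1/(1 + 10^+2.11 + 10^+1.02) = 0.007128
DIC = [CO2*]/α₀ = 1.287×10^-5 / 0.007128 = 1.81 mmol/kg

DIC = 1.81 mmol/kg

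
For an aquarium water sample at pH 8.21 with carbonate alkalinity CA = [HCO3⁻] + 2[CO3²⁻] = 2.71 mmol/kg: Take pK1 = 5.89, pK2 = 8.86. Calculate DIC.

CA = [HCO3⁻] + 2[CO3²⁻] = (α₁ + 2α₂)·DIC
At pH 8.21: [H⁺]/K1 = 10^-2.32 = 0.0047863, K2/[H⁺] = 10^-0.65 = 0.22387
α₁ = 1/(1 + 0.0047863 + 0.22387) = 1/1.2287 = 0.8139; α₂ = α₁·K2/[H⁺] = 0.1822
α₁ + 2α₂ = 1.1783
DIC = CA / (α₁ + 2α₂) = 2.71 / 1.1783 = 2.30 mmol/kg

DIC = 2.30 mmol/kg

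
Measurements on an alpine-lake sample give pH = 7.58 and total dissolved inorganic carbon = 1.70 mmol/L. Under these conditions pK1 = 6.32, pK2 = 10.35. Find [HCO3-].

α₁ = 1 / (1 + [H⁺]/K1 + K2/[H⁺]) = 1 / (1 + 10^-1.26 + 10^-2.77)
   = 1 / (1 + 0.054954 + 0.0016982) = 1/1.0567 = 0.9464
[HCO3⁻] = α₁ × DIC = 0.9464 × 1.70 = 1.61 mmol/L

[HCO3⁻] = 1.61 mmol/L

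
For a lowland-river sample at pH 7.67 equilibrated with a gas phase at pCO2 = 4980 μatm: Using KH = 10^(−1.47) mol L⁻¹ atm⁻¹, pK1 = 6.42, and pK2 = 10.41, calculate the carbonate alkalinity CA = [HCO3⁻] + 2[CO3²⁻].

CA = 3.01 mmol/L

[CO2*] = KH · pCO2 = 10^(−1.47) × 4980×10^-6 = 1.687×10^-4 mol/L
α₀ = 1/(1 + K1/[H⁺] + K1K2/[H⁺]²) = 1/(1 + 10^+1.25 + 10^-1.49) = 0.05315
DIC = [CO2*]/α₀ = 1.687×10^-4 / 0.05315 = 3.175 mmol/L
CA = (α₁ + 2α₂)·DIC = (0.9451 + 2×0.001720) × 3.175 = 3.01 mmol/L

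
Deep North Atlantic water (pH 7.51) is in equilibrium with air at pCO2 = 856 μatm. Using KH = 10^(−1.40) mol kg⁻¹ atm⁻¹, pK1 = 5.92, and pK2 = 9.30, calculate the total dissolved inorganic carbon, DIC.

DIC = 1.38 mmol/kg

[CO2*] = KH · pCO2 = 10^(−1.40) × 856×10^-6 = 3.408×10^-5 mol/kg
α₀ = 1/(1 + K1/[H⁺] + K1K2/[H⁺]²) = 1/(1 + 10^+1.59 + 10^-0.20) = 0.02467
DIC = [CO2*]/α₀ = 3.408×10^-5 / 0.02467 = 1.38 mmol/kg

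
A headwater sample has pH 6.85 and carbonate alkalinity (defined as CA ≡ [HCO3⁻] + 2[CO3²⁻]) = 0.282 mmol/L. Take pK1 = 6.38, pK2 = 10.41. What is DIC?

DIC = 0.377 mmol/L

CA = [HCO3⁻] + 2[CO3²⁻] = (α₁ + 2α₂)·DIC
At pH 6.85: [H⁺]/K1 = 10^-0.47 = 0.33884, K2/[H⁺] = 10^-3.56 = 0.00027542
α₁ = 1/(1 + 0.33884 + 0.00027542) = 1/1.3391 = 0.7468; α₂ = α₁·K2/[H⁺] = 0.0002057
α₁ + 2α₂ = 0.7472
DIC = CA / (α₁ + 2α₂) = 0.282 / 0.7472 = 0.377 mmol/L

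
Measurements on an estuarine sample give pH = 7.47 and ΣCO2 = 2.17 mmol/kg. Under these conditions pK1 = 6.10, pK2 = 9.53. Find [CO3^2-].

α₂ = 1 / (1 + [H⁺]/K2 + [H⁺]²/(K1K2)) = 1 / (1 + 10^+2.06 + 10^+0.69)
   = 1 / (1 + 114.82 + 4.8978) = 1/120.71 = 0.008284
[CO3²⁻] = α₂ × DIC = 0.008284 × 2.17 = 0.0180 mmol/kg = 18.0 μmol/kg

[CO3²⁻] = 18.0 μmol/kg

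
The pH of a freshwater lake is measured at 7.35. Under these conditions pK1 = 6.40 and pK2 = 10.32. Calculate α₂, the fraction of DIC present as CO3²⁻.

α₂ = 1 / (1 + [H⁺]/K2 + [H⁺]²/(K1K2)) = 1 / (1 + 10^+2.97 + 10^+2.02)
   = 1 / (1 + 933.25 + 104.71) = 1/1039.0 = 0.0009625

α₂ = 0.000962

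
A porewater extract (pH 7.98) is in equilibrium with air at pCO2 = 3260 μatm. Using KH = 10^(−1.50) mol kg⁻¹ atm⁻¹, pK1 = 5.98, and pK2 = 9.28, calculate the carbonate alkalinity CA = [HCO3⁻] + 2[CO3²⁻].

[CO2*] = KH · pCO2 = 10^(−1.50) × 3260×10^-6 = 1.031×10^-4 mol/kg
α₀ = 1/(1 + K1/[H⁺] + K1K2/[H⁺]²) = 1/(1 + 10^+2.00 + 10^+0.70) = 0.009433
DIC = [CO2*]/α₀ = 1.031×10^-4 / 0.009433 = 10.93 mmol/kg
CA = (α₁ + 2α₂)·DIC = (0.9433 + 2×0.04728) × 10.93 = 11.3 mmol/kg

CA = 11.3 mmol/kg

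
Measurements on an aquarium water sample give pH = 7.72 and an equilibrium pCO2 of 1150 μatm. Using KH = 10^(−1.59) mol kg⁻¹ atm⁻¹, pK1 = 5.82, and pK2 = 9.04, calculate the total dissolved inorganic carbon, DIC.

[CO2*] = KH · pCO2 = 10^(−1.59) × 1150×10^-6 = 2.956×10^-5 mol/kg
α₀ = 1/(1 + K1/[H⁺] + K1K2/[H⁺]²) = 1/(1 + 10^+1.90 + 10^+0.58) = 0.01187
DIC = [CO2*]/α₀ = 2.956×10^-5 / 0.01187 = 2.49 mmol/kg

DIC = 2.49 mmol/kg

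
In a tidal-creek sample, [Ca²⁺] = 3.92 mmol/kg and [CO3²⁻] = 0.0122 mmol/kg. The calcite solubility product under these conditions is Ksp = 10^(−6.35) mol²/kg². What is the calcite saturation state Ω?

Ω = 0.107

Ksp = 10^(−6.35) = 4.467×10^-7
Ω = [Ca²⁺][CO3²⁻]/Ksp = (3.92×10^-3)(0.0122×10^-3) / 4.467×10^-7 = 0.107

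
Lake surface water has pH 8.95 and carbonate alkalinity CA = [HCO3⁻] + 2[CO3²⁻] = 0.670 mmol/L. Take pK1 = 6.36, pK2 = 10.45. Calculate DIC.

DIC = 0.652 mmol/L

CA = [HCO3⁻] + 2[CO3²⁻] = (α₁ + 2α₂)·DIC
At pH 8.95: [H⁺]/K1 = 10^-2.59 = 0.0025704, K2/[H⁺] = 10^-1.50 = 0.031623
α₁ = 1/(1 + 0.0025704 + 0.031623) = 1/1.0342 = 0.9669; α₂ = α₁·K2/[H⁺] = 0.03058
α₁ + 2α₂ = 1.0281
DIC = CA / (α₁ + 2α₂) = 0.670 / 1.0281 = 0.652 mmol/L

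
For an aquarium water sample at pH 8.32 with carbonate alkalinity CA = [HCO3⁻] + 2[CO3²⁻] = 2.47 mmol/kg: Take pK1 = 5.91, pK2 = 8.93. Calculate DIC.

DIC = 2.07 mmol/kg

CA = [HCO3⁻] + 2[CO3²⁻] = (α₁ + 2α₂)·DIC
At pH 8.32: [H⁺]/K1 = 10^-2.41 = 0.0038905, K2/[H⁺] = 10^-0.61 = 0.24547
α₁ = 1/(1 + 0.0038905 + 0.24547) = 1/1.2494 = 0.8004; α₂ = α₁·K2/[H⁺] = 0.1965
α₁ + 2α₂ = 1.1934
DIC = CA / (α₁ + 2α₂) = 2.47 / 1.1934 = 2.07 mmol/kg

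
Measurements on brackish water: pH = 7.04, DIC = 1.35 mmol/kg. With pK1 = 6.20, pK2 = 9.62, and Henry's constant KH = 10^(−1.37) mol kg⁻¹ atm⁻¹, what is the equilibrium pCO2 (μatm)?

α₀ = 1 / (1 + K1/[H⁺] + K1K2/[H⁺]²) = 1 / (1 + 10^+0.84 + 10^-1.74)
   = 1 / (1 + 6.9183 + 0.018197) = 1/7.9365 = 0.1260
[CO2*] = α₀ × DIC = 0.1260 × 1.35 = 0.1701 mmol/kg
pCO2 = [CO2*]/KH = 1.701×10^-4 / 4.266×10^-2 = 3990 μatm

pCO2 = 3990 μatm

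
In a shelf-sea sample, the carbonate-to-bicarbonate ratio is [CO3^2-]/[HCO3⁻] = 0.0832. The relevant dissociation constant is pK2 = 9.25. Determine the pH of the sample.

pH = 8.17

From K2 = [H⁺][CO3^2-]/[HCO3⁻]:  pH = pK2 + log₁₀([CO3^2-]/[HCO3⁻])
log₁₀(0.0832) = -1.080
pH = 9.25 + (-1.080) = 8.17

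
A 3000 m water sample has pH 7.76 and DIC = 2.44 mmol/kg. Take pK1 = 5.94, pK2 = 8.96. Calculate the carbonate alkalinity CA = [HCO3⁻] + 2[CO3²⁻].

CA = 2.55 mmol/kg

CA = [HCO3⁻] + 2[CO3²⁻] = (α₁ + 2α₂)·DIC
At pH 7.76: [H⁺]/K1 = 10^-1.82 = 0.015136, K2/[H⁺] = 10^-1.20 = 0.063096
α₁ = 1/(1 + 0.015136 + 0.063096) = 1/1.0782 = 0.9274; α₂ = α₁·K2/[H⁺] = 0.05852
α₁ + 2α₂ = 1.0445
CA = 1.0445 × 2.44 = 2.55 mmol/kg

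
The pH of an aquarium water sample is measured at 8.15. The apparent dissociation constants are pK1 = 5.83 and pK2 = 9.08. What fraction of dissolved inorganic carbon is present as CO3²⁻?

α₂ = 1 / (1 + [H⁺]/K2 + [H⁺]²/(K1K2)) = 1 / (1 + 10^+0.93 + 10^-1.39)
   = 1 / (1 + 8.5114 + 0.040738) = 1/9.5521 = 0.1047

α₂ = 0.105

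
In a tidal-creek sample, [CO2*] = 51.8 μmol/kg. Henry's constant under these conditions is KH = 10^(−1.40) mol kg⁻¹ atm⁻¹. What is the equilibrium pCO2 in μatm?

pCO2 = 1300 μatm

KH = 10^(−1.40) = 3.981×10^-2 mol kg⁻¹ atm⁻¹
pCO2 = [CO2*]/KH = 51.8×10^-6 / 3.981×10^-2 = 1.30×10^-3 atm = 1300 μatm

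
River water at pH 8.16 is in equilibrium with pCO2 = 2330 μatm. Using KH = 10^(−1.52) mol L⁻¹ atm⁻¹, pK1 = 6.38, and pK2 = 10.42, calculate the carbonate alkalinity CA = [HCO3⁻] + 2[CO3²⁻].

[CO2*] = KH · pCO2 = 10^(−1.52) × 2330×10^-6 = 7.036×10^-5 mol/L
α₀ = 1/(1 + K1/[H⁺] + K1K2/[H⁺]²) = 1/(1 + 10^+1.78 + 10^-0.48) = 0.01624
DIC = [CO2*]/α₀ = 7.036×10^-5 / 0.01624 = 4.334 mmol/L
CA = (α₁ + 2α₂)·DIC = (0.9784 + 2×0.005377) × 4.334 = 4.29 mmol/L

CA = 4.29 mmol/L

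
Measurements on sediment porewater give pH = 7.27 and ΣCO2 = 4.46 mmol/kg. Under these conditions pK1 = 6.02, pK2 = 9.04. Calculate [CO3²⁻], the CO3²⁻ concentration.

[CO3²⁻] = 0.0706 mmol/kg

α₂ = 1 / (1 + [H⁺]/K2 + [H⁺]²/(K1K2)) = 1 / (1 + 10^+1.77 + 10^+0.52)
   = 1 / (1 + 58.884 + 3.3113) = 1/63.196 = 0.01582
[CO3²⁻] = α₂ × DIC = 0.01582 × 4.46 = 0.0706 mmol/kg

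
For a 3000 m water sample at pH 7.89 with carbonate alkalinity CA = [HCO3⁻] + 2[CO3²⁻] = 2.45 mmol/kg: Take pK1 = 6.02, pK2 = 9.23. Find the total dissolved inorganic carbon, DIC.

DIC = 2.38 mmol/kg

CA = [HCO3⁻] + 2[CO3²⁻] = (α₁ + 2α₂)·DIC
At pH 7.89: [H⁺]/K1 = 10^-1.87 = 0.013490, K2/[H⁺] = 10^-1.34 = 0.045709
α₁ = 1/(1 + 0.013490 + 0.045709) = 1/1.0592 = 0.9441; α₂ = α₁·K2/[H⁺] = 0.04315
α₁ + 2α₂ = 1.0304
DIC = CA / (α₁ + 2α₂) = 2.45 / 1.0304 = 2.38 mmol/kg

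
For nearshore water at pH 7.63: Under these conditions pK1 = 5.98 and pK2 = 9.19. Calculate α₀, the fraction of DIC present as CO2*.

α₀ = 1 / (1 + K1/[H⁺] + K1K2/[H⁺]²) = 1 / (1 + 10^+1.65 + 10^+0.09)
   = 1 / (1 + 44.668 + 1.2303) = 1/46.899 = 0.02132

α₀ = 0.0213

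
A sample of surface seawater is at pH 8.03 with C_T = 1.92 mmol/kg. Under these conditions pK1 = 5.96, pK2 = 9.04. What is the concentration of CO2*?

[CO2*] = 14.8 μmol/kg

α₀ = 1 / (1 + K1/[H⁺] + K1K2/[H⁺]²) = 1 / (1 + 10^+2.07 + 10^+1.06)
   = 1 / (1 + 117.49 + 11.482) = 1/129.97 = 0.007694
[CO2*] = α₀ × DIC = 0.007694 × 1.92 = 0.0148 mmol/kg = 14.8 μmol/kg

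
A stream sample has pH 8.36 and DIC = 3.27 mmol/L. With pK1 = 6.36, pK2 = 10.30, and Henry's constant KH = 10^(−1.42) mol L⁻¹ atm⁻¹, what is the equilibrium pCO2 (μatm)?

α₀ = 1 / (1 + K1/[H⁺] + K1K2/[H⁺]²) = 1 / (1 + 10^+2.00 + 10^+0.06)
   = 1 / (1 + 100.00 + 1.1482) = 1/102.15 = 0.009790
[CO2*] = α₀ × DIC = 0.009790 × 3.27 = 0.03201 mmol/L
pCO2 = [CO2*]/KH = 3.201×10^-5 / 3.802×10^-2 = 842 μatm

pCO2 = 842 μatm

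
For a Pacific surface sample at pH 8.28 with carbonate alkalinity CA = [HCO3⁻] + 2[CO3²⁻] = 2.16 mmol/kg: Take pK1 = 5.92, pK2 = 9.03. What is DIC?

CA = [HCO3⁻] + 2[CO3²⁻] = (α₁ + 2α₂)·DIC
At pH 8.28: [H⁺]/K1 = 10^-2.36 = 0.0043652, K2/[H⁺] = 10^-0.75 = 0.17783
α₁ = 1/(1 + 0.0043652 + 0.17783) = 1/1.1822 = 0.8459; α₂ = α₁·K2/[H⁺] = 0.1504
α₁ + 2α₂ = 1.1467
DIC = CA / (α₁ + 2α₂) = 2.16 / 1.1467 = 1.88 mmol/kg

DIC = 1.88 mmol/kg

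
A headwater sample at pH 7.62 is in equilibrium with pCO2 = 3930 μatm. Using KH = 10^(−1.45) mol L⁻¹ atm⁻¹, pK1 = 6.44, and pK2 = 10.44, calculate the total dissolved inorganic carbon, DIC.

DIC = 2.25 mmol/L

[CO2*] = KH · pCO2 = 10^(−1.45) × 3930×10^-6 = 1.394×10^-4 mol/L
α₀ = 1/(1 + K1/[H⁺] + K1K2/[H⁺]²) = 1/(1 + 10^+1.18 + 10^-1.64) = 0.06189
DIC = [CO2*]/α₀ = 1.394×10^-4 / 0.06189 = 2.25 mmol/L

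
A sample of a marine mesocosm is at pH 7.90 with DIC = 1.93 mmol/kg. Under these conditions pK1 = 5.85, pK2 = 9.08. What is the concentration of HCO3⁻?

[HCO3⁻] = 1.80 mmol/kg

α₁ = 1 / (1 + [H⁺]/K1 + K2/[H⁺]) = 1 / (1 + 10^-2.05 + 10^-1.18)
   = 1 / (1 + 0.0089125 + 0.066069) = 1/1.0750 = 0.9302
[HCO3⁻] = α₁ × DIC = 0.9302 × 1.93 = 1.80 mmol/kg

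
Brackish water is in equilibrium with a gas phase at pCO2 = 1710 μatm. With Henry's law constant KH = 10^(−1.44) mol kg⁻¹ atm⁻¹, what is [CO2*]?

[CO2*] = 62.1 μmol/kg

KH = 10^(−1.44) = 3.631×10^-2 mol kg⁻¹ atm⁻¹
[CO2*] = KH · pCO2 = 3.631×10^-2 × 1710×10^-6 atm = 6.21×10^-5 mol/kg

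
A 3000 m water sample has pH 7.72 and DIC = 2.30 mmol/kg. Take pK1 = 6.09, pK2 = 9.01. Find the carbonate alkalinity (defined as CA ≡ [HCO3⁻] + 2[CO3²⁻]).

CA = [HCO3⁻] + 2[CO3²⁻] = (α₁ + 2α₂)·DIC
At pH 7.72: [H⁺]/K1 = 10^-1.63 = 0.023442, K2/[H⁺] = 10^-1.29 = 0.051286
α₁ = 1/(1 + 0.023442 + 0.051286) = 1/1.0747 = 0.9305; α₂ = α₁·K2/[H⁺] = 0.04772
α₁ + 2α₂ = 1.0259
CA = 1.0259 × 2.30 = 2.36 mmol/kg

CA = 2.36 mmol/kg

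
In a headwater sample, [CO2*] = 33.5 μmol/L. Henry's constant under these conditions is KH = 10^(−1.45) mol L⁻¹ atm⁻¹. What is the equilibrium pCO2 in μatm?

KH = 10^(−1.45) = 3.548×10^-2 mol L⁻¹ atm⁻¹
pCO2 = [CO2*]/KH = 33.5×10^-6 / 3.548×10^-2 = 9.44×10^-4 atm = 944 μatm

pCO2 = 944 μatm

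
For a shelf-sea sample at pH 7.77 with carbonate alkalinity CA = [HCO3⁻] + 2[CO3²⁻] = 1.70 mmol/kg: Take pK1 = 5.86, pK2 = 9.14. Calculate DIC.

DIC = 1.65 mmol/kg

CA = [HCO3⁻] + 2[CO3²⁻] = (α₁ + 2α₂)·DIC
At pH 7.77: [H⁺]/K1 = 10^-1.91 = 0.012303, K2/[H⁺] = 10^-1.37 = 0.042658
α₁ = 1/(1 + 0.012303 + 0.042658) = 1/1.0550 = 0.9479; α₂ = α₁·K2/[H⁺] = 0.04044
α₁ + 2α₂ = 1.0288
DIC = CA / (α₁ + 2α₂) = 1.70 / 1.0288 = 1.65 mmol/kg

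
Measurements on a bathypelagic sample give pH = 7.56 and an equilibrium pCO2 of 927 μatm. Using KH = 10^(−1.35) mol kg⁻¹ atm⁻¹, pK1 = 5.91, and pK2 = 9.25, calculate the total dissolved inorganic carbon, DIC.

[CO2*] = KH · pCO2 = 10^(−1.35) × 927×10^-6 = 4.141×10^-5 mol/kg
α₀ = 1/(1 + K1/[H⁺] + K1K2/[H⁺]²) = 1/(1 + 10^+1.65 + 10^-0.04) = 0.02147
DIC = [CO2*]/α₀ = 4.141×10^-5 / 0.02147 = 1.93 mmol/kg

DIC = 1.93 mmol/kg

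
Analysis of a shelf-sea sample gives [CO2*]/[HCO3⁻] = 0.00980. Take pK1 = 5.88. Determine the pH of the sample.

pH = 7.89

From K1 = [H⁺][HCO3⁻]/[CO2*]:  pH = pK1 − log₁₀([CO2*]/[HCO3⁻])
log₁₀(0.00980) = -2.009
pH = 5.88 − (-2.009) = 7.89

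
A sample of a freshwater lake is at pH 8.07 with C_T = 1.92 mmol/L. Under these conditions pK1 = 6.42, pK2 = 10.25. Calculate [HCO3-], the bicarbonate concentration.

[HCO3⁻] = 1.87 mmol/L

α₁ = 1 / (1 + [H⁺]/K1 + K2/[H⁺]) = 1 / (1 + 10^-1.65 + 10^-2.18)
   = 1 / (1 + 0.022387 + 0.0066069) = 1/1.0290 = 0.9718
[HCO3⁻] = α₁ × DIC = 0.9718 × 1.92 = 1.87 mmol/L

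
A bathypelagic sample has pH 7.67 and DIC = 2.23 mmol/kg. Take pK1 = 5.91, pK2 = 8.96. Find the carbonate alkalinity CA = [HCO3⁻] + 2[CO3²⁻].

CA = 2.30 mmol/kg

CA = [HCO3⁻] + 2[CO3²⁻] = (α₁ + 2α₂)·DIC
At pH 7.67: [H⁺]/K1 = 10^-1.76 = 0.017378, K2/[H⁺] = 10^-1.29 = 0.051286
α₁ = 1/(1 + 0.017378 + 0.051286) = 1/1.0687 = 0.9357; α₂ = α₁·K2/[H⁺] = 0.04799
α₁ + 2α₂ = 1.0317
CA = 1.0317 × 2.23 = 2.30 mmol/kg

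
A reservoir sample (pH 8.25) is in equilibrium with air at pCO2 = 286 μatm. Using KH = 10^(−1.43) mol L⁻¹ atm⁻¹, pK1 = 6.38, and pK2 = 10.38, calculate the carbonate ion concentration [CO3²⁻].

[CO2*] = KH · pCO2 = 10^(−1.43) × 286×10^-6 = 1.063×10^-5 mol/L
α₀ = 1/(1 + K1/[H⁺] + K1K2/[H⁺]²) = 1/(1 + 10^+1.87 + 10^-0.26) = 0.01321
DIC = [CO2*]/α₀ = 1.063×10^-5 / 0.01321 = 0.8042 mmol/L
[CO3²⁻] = α₂·DIC; α₂ = 0.007261, so [CO3²⁻] = 0.007261 × 0.8042 = 0.00584 mmol/L = 5.84 μmol/L

[CO3²⁻] = 5.84 μmol/L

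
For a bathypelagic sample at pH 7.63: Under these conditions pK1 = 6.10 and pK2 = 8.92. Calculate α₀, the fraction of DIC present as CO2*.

α₀ = 1 / (1 + K1/[H⁺] + K1K2/[H⁺]²) = 1 / (1 + 10^+1.53 + 10^+0.24)
   = 1 / (1 + 33.884 + 1.7378) = 1/36.622 = 0.02731

α₀ = 0.0273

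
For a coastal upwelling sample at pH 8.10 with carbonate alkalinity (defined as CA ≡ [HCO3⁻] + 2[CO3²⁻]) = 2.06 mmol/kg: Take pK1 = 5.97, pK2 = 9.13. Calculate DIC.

CA = [HCO3⁻] + 2[CO3²⁻] = (α₁ + 2α₂)·DIC
At pH 8.10: [H⁺]/K1 = 10^-2.13 = 0.0074131, K2/[H⁺] = 10^-1.03 = 0.093325
α₁ = 1/(1 + 0.0074131 + 0.093325) = 1/1.1007 = 0.9085; α₂ = α₁·K2/[H⁺] = 0.08478
α₁ + 2α₂ = 1.0780
DIC = CA / (α₁ + 2α₂) = 2.06 / 1.0780 = 1.91 mmol/kg

DIC = 1.91 mmol/kg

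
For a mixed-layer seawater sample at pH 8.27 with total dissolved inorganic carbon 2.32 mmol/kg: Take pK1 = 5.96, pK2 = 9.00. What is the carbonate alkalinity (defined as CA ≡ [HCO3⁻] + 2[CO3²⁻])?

CA = 2.67 mmol/kg

CA = [HCO3⁻] + 2[CO3²⁻] = (α₁ + 2α₂)·DIC
At pH 8.27: [H⁺]/K1 = 10^-2.31 = 0.0048978, K2/[H⁺] = 10^-0.73 = 0.18621
α₁ = 1/(1 + 0.0048978 + 0.18621) = 1/1.1911 = 0.8396; α₂ = α₁·K2/[H⁺] = 0.1563
α₁ + 2α₂ = 1.1522
CA = 1.1522 × 2.32 = 2.67 mmol/kg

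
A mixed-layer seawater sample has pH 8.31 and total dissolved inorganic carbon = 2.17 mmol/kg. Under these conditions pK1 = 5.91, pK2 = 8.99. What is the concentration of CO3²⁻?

α₂ = 1 / (1 + [H⁺]/K2 + [H⁺]²/(K1K2)) = 1 / (1 + 10^+0.68 + 10^-1.72)
   = 1 / (1 + 4.7863 + 0.019055) = 1/5.8054 = 0.1723
[CO3²⁻] = α₂ × DIC = 0.1723 × 2.17 = 0.374 mmol/kg

[CO3²⁻] = 0.374 mmol/kg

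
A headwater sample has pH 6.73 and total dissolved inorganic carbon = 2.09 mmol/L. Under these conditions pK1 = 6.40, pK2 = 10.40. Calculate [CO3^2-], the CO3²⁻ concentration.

α₂ = 1 / (1 + [H⁺]/K2 + [H⁺]²/(K1K2)) = 1 / (1 + 10^+3.67 + 10^+3.34)
   = 1 / (1 + 4677.4 + 2187.8) = 1/6866.1 = 0.0001456
[CO3²⁻] = α₂ × DIC = 0.0001456 × 2.09 = 0.000304 mmol/L = 0.304 μmol/L

[CO3²⁻] = 0.304 μmol/L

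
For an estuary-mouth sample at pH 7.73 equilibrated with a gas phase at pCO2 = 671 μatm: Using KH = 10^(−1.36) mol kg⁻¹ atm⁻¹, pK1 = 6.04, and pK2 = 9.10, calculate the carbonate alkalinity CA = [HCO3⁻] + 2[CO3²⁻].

[CO2*] = KH · pCO2 = 10^(−1.36) × 671×10^-6 = 2.929×10^-5 mol/kg
α₀ = 1/(1 + K1/[H⁺] + K1K2/[H⁺]²) = 1/(1 + 10^+1.69 + 10^+0.32) = 0.01921
DIC = [CO2*]/α₀ = 2.929×10^-5 / 0.01921 = 1.525 mmol/kg
CA = (α₁ + 2α₂)·DIC = (0.9407 + 2×0.04013) × 1.525 = 1.56 mmol/kg

CA = 1.56 mmol/kg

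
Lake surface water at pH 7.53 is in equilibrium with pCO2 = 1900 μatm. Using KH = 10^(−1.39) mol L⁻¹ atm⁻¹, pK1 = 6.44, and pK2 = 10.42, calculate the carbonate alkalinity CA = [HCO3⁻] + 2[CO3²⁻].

[CO2*] = KH · pCO2 = 10^(−1.39) × 1900×10^-6 = 7.740×10^-5 mol/L
α₀ = 1/(1 + K1/[H⁺] + K1K2/[H⁺]²) = 1/(1 + 10^+1.09 + 10^-1.80) = 0.07508
DIC = [CO2*]/α₀ = 7.740×10^-5 / 0.07508 = 1.031 mmol/L
CA = (α₁ + 2α₂)·DIC = (0.9237 + 2×0.001190) × 1.031 = 0.955 mmol/L

CA = 0.955 mmol/L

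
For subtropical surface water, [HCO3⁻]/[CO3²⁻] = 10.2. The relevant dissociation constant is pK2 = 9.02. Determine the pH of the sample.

From K2 = [H⁺][CO3²⁻]/[HCO3⁻]:  pH = pK2 − log₁₀([HCO3⁻]/[CO3²⁻])
log₁₀(10.2) = +1.009
pH = 9.02 − (+1.009) = 8.01

pH = 8.01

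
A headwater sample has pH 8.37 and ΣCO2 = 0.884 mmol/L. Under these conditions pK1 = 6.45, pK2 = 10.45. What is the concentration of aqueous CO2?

[CO2*] = 10.4 μmol/L

α₀ = 1 / (1 + K1/[H⁺] + K1K2/[H⁺]²) = 1 / (1 + 10^+1.92 + 10^-0.16)
   = 1 / (1 + 83.176 + 0.69183) = 1/84.868 = 0.01178
[CO2*] = α₀ × DIC = 0.01178 × 0.884 = 0.0104 mmol/L = 10.4 μmol/L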